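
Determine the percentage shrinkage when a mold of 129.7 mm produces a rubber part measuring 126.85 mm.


Shrinkage = (mold - part) / mold * 100
= (129.7 - 126.85) / 129.7 * 100
= 2.85 / 129.7 * 100
= 2.2%

2.2%


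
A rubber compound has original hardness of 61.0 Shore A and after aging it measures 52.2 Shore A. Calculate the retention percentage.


Retention = aged / original * 100
= 52.2 / 61.0 * 100
= 85.6%

85.6%


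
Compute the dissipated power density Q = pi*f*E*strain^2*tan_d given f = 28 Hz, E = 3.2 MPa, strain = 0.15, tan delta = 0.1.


Q = pi * f * E * strain^2 * tan_d
= pi * 28 * 3.2 * 0.15^2 * 0.1
= pi * 28 * 3.2 * 0.0225 * 0.1
= 0.6333

Q = 0.6333


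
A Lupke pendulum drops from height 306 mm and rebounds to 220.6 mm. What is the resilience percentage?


Resilience = h_rebound / h_drop * 100
= 220.6 / 306 * 100
= 72.1%

72.1%


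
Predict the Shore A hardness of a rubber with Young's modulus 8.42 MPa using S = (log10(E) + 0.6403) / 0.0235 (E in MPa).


log10(E) = 0.0235*S - 0.6403  =>  S = (log10(E) + 0.6403) / 0.0235
log10(8.42) = 0.925312
S = (0.925312 + 0.6403) / 0.0235 = 1.565612 / 0.0235
S = 66.6

Shore A = 66.6


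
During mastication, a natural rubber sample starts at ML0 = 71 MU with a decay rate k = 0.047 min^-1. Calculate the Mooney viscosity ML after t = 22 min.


ML = ML0 * exp(-k * t)
ML = 71 * exp(-0.047 * 22)
ML = 71 * 0.3556
ML = 25.25 MU

25.25 MU


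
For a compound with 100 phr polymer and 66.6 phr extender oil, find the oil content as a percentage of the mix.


Oil % = oil / (100 + oil) * 100
= 66.6 / (100 + 66.6) * 100
= 66.6 / 166.6 * 100
= 39.98%

39.98%


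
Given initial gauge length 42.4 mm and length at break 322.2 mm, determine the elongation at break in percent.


Elongation = (Lf - L0) / L0 * 100
= (322.2 - 42.4) / 42.4 * 100
= 279.8 / 42.4 * 100
= 659.9%

659.9%


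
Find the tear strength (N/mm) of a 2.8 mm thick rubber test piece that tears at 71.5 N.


Tear strength = force / thickness
= 71.5 / 2.8
= 25.54 N/mm

25.54 N/mm


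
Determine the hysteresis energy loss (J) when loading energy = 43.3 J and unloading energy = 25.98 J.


Hysteresis loss = loading - unloading
= 43.3 - 25.98
= 17.32 J

17.32 J


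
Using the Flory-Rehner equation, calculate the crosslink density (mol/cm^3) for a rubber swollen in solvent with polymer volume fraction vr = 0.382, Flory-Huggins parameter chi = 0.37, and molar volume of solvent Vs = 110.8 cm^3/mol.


ln(1 - vr) = ln(1 - 0.382) = -0.4813
Numerator = -((-0.4813) + 0.382 + 0.37 * 0.382^2) = 0.0453
Denominator = 110.8 * (0.382^(1/3) - 0.382/2) = 59.2319
nu = 0.0453 / 59.2319 = 7.6437e-04 mol/cm^3

7.6437e-04 mol/cm^3


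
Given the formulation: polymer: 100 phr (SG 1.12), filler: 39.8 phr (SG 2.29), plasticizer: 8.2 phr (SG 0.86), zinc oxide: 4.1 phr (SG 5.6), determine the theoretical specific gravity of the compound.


Sum of weights = 152.1
Volume contributions:
  polymer: 100/1.12 = 89.2857
  filler: 39.8/2.29 = 17.3799
  plasticizer: 8.2/0.86 = 9.5349
  zinc oxide: 4.1/5.6 = 0.7321
Sum of volumes = 116.9327
SG = 152.1 / 116.9327 = 1.301

SG = 1.301


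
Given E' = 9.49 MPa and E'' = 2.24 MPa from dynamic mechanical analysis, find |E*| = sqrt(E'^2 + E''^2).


|E*| = sqrt(E'^2 + E''^2)
= sqrt(9.49^2 + 2.24^2)
= sqrt(90.0601 + 5.0176)
= 9.751 MPa

9.751 MPa


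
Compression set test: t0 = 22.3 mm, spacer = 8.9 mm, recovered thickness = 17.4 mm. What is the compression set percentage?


CS = (t0 - recovered) / (t0 - ts) * 100
= (22.3 - 17.4) / (22.3 - 8.9) * 100
= 4.9 / 13.4 * 100
= 36.6%

36.6%


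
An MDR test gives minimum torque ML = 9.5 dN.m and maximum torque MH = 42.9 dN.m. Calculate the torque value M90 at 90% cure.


M90 = ML + 0.9 * (MH - ML)
M90 = 9.5 + 0.9 * (42.9 - 9.5)
M90 = 9.5 + 0.9 * 33.4
M90 = 39.56 dN.m

39.56 dN.m


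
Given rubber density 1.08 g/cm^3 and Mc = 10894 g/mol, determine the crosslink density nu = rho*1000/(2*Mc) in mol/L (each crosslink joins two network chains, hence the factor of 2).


nu = rho * 1000 / (2 * Mc)
nu = 1.08 * 1000 / (2 * 10894)
nu = 1080.0 / 21788
nu = 0.0496 mol/L

0.0496 mol/L


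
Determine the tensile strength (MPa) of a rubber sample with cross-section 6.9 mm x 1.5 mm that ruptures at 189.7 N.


Area = width * thickness = 6.9 * 1.5 = 10.35 mm^2
TS = force / area = 189.7 / 10.35 = 18.33 MPa

18.33 MPa


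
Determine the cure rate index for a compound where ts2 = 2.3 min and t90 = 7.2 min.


CRI = 100 / (t90 - ts2)
= 100 / (7.2 - 2.3)
= 100 / 4.9
= 20.41 min^-1

20.41 min^-1


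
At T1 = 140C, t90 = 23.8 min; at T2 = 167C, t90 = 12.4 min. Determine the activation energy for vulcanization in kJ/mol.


T1 = 413.15 K, T2 = 440.15 K
1/T1 - 1/T2 = 1.4848e-04
ln(t1/t2) = ln(23.8/12.4) = 0.6520
Ea = 8.314 * 0.6520 / 1.4848e-04 = 36508.5900 J/mol
Ea = 36.51 kJ/mol

36.51 kJ/mol


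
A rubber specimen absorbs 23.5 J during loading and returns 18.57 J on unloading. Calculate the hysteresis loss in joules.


Hysteresis loss = loading - unloading
= 23.5 - 18.57
= 4.93 J

4.93 J


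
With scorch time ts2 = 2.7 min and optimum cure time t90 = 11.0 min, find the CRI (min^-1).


CRI = 100 / (t90 - ts2)
= 100 / (11.0 - 2.7)
= 100 / 8.3
= 12.05 min^-1

12.05 min^-1


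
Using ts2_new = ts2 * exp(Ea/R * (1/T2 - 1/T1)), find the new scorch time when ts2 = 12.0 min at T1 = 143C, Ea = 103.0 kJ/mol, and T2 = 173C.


Convert temperatures: T1 = 143 + 273.15 = 416.15 K, T2 = 173 + 273.15 = 446.15 K
ts2_new = 12.0 * exp(103000 / 8.314 * (1/446.15 - 1/416.15))
1/T2 - 1/T1 = -1.6158e-04
ts2_new = 1.62 min

1.62 min


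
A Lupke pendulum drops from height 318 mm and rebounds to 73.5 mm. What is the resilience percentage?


Resilience = h_rebound / h_drop * 100
= 73.5 / 318 * 100
= 23.1%

23.1%


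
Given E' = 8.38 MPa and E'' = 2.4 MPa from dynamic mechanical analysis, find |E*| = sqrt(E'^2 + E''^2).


|E*| = sqrt(E'^2 + E''^2)
= sqrt(8.38^2 + 2.4^2)
= sqrt(70.2244 + 5.7600)
= 8.717 MPa

8.717 MPa


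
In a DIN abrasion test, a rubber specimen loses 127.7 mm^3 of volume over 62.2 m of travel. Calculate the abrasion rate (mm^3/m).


Rate = volume_loss / distance
= 127.7 / 62.2
= 2.053 mm^3/m

2.053 mm^3/m


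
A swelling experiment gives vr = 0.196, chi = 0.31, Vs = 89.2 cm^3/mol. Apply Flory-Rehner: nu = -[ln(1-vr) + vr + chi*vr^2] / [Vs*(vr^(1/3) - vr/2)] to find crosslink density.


ln(1 - vr) = ln(1 - 0.196) = -0.2182
Numerator = -((-0.2182) + 0.196 + 0.31 * 0.196^2) = 0.0102
Denominator = 89.2 * (0.196^(1/3) - 0.196/2) = 43.0728
nu = 0.0102 / 43.0728 = 2.3790e-04 mol/cm^3

2.3790e-04 mol/cm^3


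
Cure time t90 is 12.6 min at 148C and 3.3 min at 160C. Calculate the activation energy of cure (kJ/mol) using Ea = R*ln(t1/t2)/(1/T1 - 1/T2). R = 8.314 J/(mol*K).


T1 = 421.15 K, T2 = 433.15 K
1/T1 - 1/T2 = 6.5782e-05
ln(t1/t2) = ln(12.6/3.3) = 1.3398
Ea = 8.314 * 1.3398 / 6.5782e-05 = 169330.6422 J/mol
Ea = 169.33 kJ/mol

169.33 kJ/mol


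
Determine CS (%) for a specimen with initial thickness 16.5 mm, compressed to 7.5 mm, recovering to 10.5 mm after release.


CS = (t0 - recovered) / (t0 - ts) * 100
= (16.5 - 10.5) / (16.5 - 7.5) * 100
= 6.0 / 9.0 * 100
= 66.7%

66.7%


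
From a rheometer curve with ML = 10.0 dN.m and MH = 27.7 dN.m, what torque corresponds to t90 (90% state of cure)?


M90 = ML + 0.9 * (MH - ML)
M90 = 10.0 + 0.9 * (27.7 - 10.0)
M90 = 10.0 + 0.9 * 17.7
M90 = 25.93 dN.m

25.93 dN.m


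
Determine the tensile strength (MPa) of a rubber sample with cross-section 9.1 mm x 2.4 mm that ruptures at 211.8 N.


Area = width * thickness = 9.1 * 2.4 = 21.84 mm^2
TS = force / area = 211.8 / 21.84 = 9.7 MPa

9.7 MPa


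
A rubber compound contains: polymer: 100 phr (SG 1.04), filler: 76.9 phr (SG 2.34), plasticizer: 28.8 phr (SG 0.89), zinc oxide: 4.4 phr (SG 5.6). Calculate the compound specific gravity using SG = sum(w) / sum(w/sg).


Sum of weights = 210.1
Volume contributions:
  polymer: 100/1.04 = 96.1538
  filler: 76.9/2.34 = 32.8632
  plasticizer: 28.8/0.89 = 32.3596
  zinc oxide: 4.4/5.6 = 0.7857
Sum of volumes = 162.1624
SG = 210.1 / 162.1624 = 1.296

SG = 1.296


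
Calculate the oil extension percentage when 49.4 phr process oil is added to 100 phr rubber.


Oil % = oil / (100 + oil) * 100
= 49.4 / (100 + 49.4) * 100
= 49.4 / 149.4 * 100
= 33.07%

33.07%


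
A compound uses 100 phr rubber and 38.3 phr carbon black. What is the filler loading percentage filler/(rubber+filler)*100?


Filler % = filler / (rubber + filler) * 100
= 38.3 / (100 + 38.3) * 100
= 38.3 / 138.3 * 100
= 27.69%

27.69%


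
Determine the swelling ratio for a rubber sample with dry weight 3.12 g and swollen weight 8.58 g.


Q = W_swollen / W_dry
Q = 8.58 / 3.12
Q = 2.75

Q = 2.75


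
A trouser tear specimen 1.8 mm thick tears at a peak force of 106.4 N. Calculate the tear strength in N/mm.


Tear strength = force / thickness
= 106.4 / 1.8
= 59.11 N/mm

59.11 N/mm


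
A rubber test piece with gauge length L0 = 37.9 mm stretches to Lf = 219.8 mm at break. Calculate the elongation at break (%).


Elongation = (Lf - L0) / L0 * 100
= (219.8 - 37.9) / 37.9 * 100
= 181.9 / 37.9 * 100
= 479.9%

479.9%


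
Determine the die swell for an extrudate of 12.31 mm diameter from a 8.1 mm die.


Die swell ratio = D_extrudate / D_die
= 12.31 / 8.1
= 1.52

Die swell = 1.52


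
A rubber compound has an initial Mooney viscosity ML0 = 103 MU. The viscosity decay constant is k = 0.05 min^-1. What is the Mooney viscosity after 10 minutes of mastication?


ML = ML0 * exp(-k * t)
ML = 103 * exp(-0.05 * 10)
ML = 103 * 0.6065
ML = 62.47 MU

62.47 MU


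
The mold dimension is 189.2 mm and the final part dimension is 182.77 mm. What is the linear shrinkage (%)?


Shrinkage = (mold - part) / mold * 100
= (189.2 - 182.77) / 189.2 * 100
= 6.43 / 189.2 * 100
= 3.4%

3.4%


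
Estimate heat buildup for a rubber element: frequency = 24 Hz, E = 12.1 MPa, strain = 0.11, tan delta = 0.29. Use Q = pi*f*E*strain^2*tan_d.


Q = pi * f * E * strain^2 * tan_d
= pi * 24 * 12.1 * 0.11^2 * 0.29
= pi * 24 * 12.1 * 0.0121 * 0.29
= 3.2013

Q = 3.2013


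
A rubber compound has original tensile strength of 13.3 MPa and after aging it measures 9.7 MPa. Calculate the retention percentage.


Retention = aged / original * 100
= 9.7 / 13.3 * 100
= 72.9%

72.9%


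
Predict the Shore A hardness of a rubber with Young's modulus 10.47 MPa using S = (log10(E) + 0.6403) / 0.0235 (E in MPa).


log10(E) = 0.0235*S - 0.6403  =>  S = (log10(E) + 0.6403) / 0.0235
log10(10.47) = 1.019947
S = (1.019947 + 0.6403) / 0.0235 = 1.660247 / 0.0235
S = 70.6

Shore A = 70.6


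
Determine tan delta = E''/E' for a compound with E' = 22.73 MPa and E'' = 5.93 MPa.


tan delta = E'' / E'
= 5.93 / 22.73
= 0.2609

tan delta = 0.2609


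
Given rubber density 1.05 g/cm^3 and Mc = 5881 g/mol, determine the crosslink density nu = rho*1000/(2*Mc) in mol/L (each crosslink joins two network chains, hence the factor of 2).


nu = rho * 1000 / (2 * Mc)
nu = 1.05 * 1000 / (2 * 5881)
nu = 1050.0 / 11762
nu = 0.0893 mol/L

0.0893 mol/L


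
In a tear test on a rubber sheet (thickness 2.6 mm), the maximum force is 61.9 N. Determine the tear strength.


Tear strength = force / thickness
= 61.9 / 2.6
= 23.81 N/mm

23.81 N/mm


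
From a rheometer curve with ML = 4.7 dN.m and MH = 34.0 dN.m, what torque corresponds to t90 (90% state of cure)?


M90 = ML + 0.9 * (MH - ML)
M90 = 4.7 + 0.9 * (34.0 - 4.7)
M90 = 4.7 + 0.9 * 29.3
M90 = 31.07 dN.m

31.07 dN.m


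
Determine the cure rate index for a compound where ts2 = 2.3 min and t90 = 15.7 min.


CRI = 100 / (t90 - ts2)
= 100 / (15.7 - 2.3)
= 100 / 13.4
= 7.46 min^-1

7.46 min^-1


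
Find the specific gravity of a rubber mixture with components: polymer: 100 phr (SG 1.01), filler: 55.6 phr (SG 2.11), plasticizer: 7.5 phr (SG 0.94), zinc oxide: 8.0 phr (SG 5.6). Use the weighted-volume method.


Sum of weights = 171.1
Volume contributions:
  polymer: 100/1.01 = 99.0099
  filler: 55.6/2.11 = 26.3507
  plasticizer: 7.5/0.94 = 7.9787
  zinc oxide: 8.0/5.6 = 1.4286
Sum of volumes = 134.7679
SG = 171.1 / 134.7679 = 1.27

SG = 1.27


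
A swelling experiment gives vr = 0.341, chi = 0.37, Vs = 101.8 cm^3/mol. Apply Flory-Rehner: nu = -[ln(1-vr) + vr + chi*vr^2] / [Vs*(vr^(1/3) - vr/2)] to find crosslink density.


ln(1 - vr) = ln(1 - 0.341) = -0.4170
Numerator = -((-0.4170) + 0.341 + 0.37 * 0.341^2) = 0.0330
Denominator = 101.8 * (0.341^(1/3) - 0.341/2) = 53.7643
nu = 0.0330 / 53.7643 = 6.1393e-04 mol/cm^3

6.1393e-04 mol/cm^3


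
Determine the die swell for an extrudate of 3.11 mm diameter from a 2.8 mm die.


Die swell ratio = D_extrudate / D_die
= 3.11 / 2.8
= 1.111

Die swell = 1.111


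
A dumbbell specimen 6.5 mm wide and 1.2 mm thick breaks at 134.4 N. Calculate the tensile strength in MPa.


Area = width * thickness = 6.5 * 1.2 = 7.8 mm^2
TS = force / area = 134.4 / 7.8 = 17.23 MPa

17.23 MPa


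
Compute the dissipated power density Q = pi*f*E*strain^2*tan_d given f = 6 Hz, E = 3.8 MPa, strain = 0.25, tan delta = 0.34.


Q = pi * f * E * strain^2 * tan_d
= pi * 6 * 3.8 * 0.25^2 * 0.34
= pi * 6 * 3.8 * 0.0625 * 0.34
= 1.5221

Q = 1.5221


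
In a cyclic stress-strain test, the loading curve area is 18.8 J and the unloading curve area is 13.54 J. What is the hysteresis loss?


Hysteresis loss = loading - unloading
= 18.8 - 13.54
= 5.26 J

5.26 J


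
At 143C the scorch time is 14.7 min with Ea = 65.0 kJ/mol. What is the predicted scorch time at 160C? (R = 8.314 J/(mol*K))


Convert temperatures: T1 = 143 + 273.15 = 416.15 K, T2 = 160 + 273.15 = 433.15 K
ts2_new = 14.7 * exp(65000 / 8.314 * (1/433.15 - 1/416.15))
1/T2 - 1/T1 = -9.4311e-05
ts2_new = 7.03 min

7.03 min


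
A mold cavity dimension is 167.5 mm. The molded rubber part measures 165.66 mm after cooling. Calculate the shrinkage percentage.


Shrinkage = (mold - part) / mold * 100
= (167.5 - 165.66) / 167.5 * 100
= 1.84 / 167.5 * 100
= 1.1%

1.1%


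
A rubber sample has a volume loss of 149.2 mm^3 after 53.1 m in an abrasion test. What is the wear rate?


Rate = volume_loss / distance
= 149.2 / 53.1
= 2.81 mm^3/m

2.81 mm^3/m


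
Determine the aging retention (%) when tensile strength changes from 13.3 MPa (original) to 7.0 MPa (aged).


Retention = aged / original * 100
= 7.0 / 13.3 * 100
= 52.6%

52.6%


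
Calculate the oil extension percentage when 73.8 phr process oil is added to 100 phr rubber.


Oil % = oil / (100 + oil) * 100
= 73.8 / (100 + 73.8) * 100
= 73.8 / 173.8 * 100
= 42.46%

42.46%


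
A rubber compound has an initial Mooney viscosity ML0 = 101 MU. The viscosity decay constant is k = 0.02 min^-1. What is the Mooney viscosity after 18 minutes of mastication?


ML = ML0 * exp(-k * t)
ML = 101 * exp(-0.02 * 18)
ML = 101 * 0.6977
ML = 70.47 MU

70.47 MU


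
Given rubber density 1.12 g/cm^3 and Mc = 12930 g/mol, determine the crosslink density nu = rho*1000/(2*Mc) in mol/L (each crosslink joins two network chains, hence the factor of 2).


nu = rho * 1000 / (2 * Mc)
nu = 1.12 * 1000 / (2 * 12930)
nu = 1120.0 / 25860
nu = 0.0433 mol/L

0.0433 mol/L


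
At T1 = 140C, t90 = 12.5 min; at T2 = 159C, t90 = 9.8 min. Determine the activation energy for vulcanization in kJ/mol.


T1 = 413.15 K, T2 = 432.15 K
1/T1 - 1/T2 = 1.0642e-04
ln(t1/t2) = ln(12.5/9.8) = 0.2433
Ea = 8.314 * 0.2433 / 1.0642e-04 = 19011.8057 J/mol
Ea = 19.01 kJ/mol

19.01 kJ/mol


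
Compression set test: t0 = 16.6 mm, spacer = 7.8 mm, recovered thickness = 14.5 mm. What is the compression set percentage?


CS = (t0 - recovered) / (t0 - ts) * 100
= (16.6 - 14.5) / (16.6 - 7.8) * 100
= 2.1 / 8.8 * 100
= 23.9%

23.9%


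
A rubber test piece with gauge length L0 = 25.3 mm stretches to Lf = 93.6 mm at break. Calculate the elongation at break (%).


Elongation = (Lf - L0) / L0 * 100
= (93.6 - 25.3) / 25.3 * 100
= 68.3 / 25.3 * 100
= 270.0%

270.0%


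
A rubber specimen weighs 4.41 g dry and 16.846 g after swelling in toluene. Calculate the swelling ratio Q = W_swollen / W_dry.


Q = W_swollen / W_dry
Q = 16.846 / 4.41
Q = 3.82

Q = 3.82


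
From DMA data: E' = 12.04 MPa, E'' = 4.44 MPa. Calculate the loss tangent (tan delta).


tan delta = E'' / E'
= 4.44 / 12.04
= 0.3688

tan delta = 0.3688


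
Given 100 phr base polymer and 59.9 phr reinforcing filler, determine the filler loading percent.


Filler % = filler / (rubber + filler) * 100
= 59.9 / (100 + 59.9) * 100
= 59.9 / 159.9 * 100
= 37.46%

37.46%


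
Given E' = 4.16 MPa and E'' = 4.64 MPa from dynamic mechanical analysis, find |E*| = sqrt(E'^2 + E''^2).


|E*| = sqrt(E'^2 + E''^2)
= sqrt(4.16^2 + 4.64^2)
= sqrt(17.3056 + 21.5296)
= 6.232 MPa

6.232 MPa


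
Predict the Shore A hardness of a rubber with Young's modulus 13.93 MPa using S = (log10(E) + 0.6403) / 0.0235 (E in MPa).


log10(E) = 0.0235*S - 0.6403  =>  S = (log10(E) + 0.6403) / 0.0235
log10(13.93) = 1.143951
S = (1.143951 + 0.6403) / 0.0235 = 1.784251 / 0.0235
S = 75.9

Shore A = 75.9


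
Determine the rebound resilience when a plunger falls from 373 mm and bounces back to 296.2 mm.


Resilience = h_rebound / h_drop * 100
= 296.2 / 373 * 100
= 79.4%

79.4%


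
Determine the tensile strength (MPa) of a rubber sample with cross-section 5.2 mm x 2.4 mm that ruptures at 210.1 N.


Area = width * thickness = 5.2 * 2.4 = 12.48 mm^2
TS = force / area = 210.1 / 12.48 = 16.83 MPa

16.83 MPa


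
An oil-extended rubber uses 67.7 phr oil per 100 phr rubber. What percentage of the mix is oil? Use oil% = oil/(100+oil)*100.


Oil % = oil / (100 + oil) * 100
= 67.7 / (100 + 67.7) * 100
= 67.7 / 167.7 * 100
= 40.37%

40.37%


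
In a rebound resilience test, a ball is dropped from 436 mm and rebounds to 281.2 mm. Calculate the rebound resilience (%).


Resilience = h_rebound / h_drop * 100
= 281.2 / 436 * 100
= 64.5%

64.5%


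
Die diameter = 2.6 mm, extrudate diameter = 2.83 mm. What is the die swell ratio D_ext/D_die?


Die swell ratio = D_extrudate / D_die
= 2.83 / 2.6
= 1.088

Die swell = 1.088


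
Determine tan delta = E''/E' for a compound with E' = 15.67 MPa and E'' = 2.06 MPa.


tan delta = E'' / E'
= 2.06 / 15.67
= 0.1315

tan delta = 0.1315


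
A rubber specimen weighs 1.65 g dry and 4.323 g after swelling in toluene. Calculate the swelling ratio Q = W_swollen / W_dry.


Q = W_swollen / W_dry
Q = 4.323 / 1.65
Q = 2.62

Q = 2.62


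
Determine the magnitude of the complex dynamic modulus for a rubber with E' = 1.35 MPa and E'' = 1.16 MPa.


|E*| = sqrt(E'^2 + E''^2)
= sqrt(1.35^2 + 1.16^2)
= sqrt(1.8225 + 1.3456)
= 1.78 MPa

1.78 MPa


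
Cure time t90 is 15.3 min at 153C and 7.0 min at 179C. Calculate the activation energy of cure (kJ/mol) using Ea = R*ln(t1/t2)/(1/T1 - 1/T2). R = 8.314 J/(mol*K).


T1 = 426.15 K, T2 = 452.15 K
1/T1 - 1/T2 = 1.3494e-04
ln(t1/t2) = ln(15.3/7.0) = 0.7819
Ea = 8.314 * 0.7819 / 1.3494e-04 = 48178.8709 J/mol
Ea = 48.18 kJ/mol

48.18 kJ/mol


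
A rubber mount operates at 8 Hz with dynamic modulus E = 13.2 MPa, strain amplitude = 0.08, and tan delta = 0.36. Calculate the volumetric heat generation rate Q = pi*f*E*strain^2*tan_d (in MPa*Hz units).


Q = pi * f * E * strain^2 * tan_d
= pi * 8 * 13.2 * 0.08^2 * 0.36
= pi * 8 * 13.2 * 0.0064 * 0.36
= 0.7644

Q = 0.7644


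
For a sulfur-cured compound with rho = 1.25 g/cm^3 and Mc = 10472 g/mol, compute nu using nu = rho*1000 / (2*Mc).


nu = rho * 1000 / (2 * Mc)
nu = 1.25 * 1000 / (2 * 10472)
nu = 1250.0 / 20944
nu = 0.0597 mol/L

0.0597 mol/L


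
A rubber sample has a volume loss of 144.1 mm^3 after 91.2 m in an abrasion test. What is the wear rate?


Rate = volume_loss / distance
= 144.1 / 91.2
= 1.58 mm^3/m

1.58 mm^3/m


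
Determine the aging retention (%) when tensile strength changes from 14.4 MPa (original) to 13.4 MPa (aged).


Retention = aged / original * 100
= 13.4 / 14.4 * 100
= 93.1%

93.1%


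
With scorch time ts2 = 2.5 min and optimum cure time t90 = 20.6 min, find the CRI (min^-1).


CRI = 100 / (t90 - ts2)
= 100 / (20.6 - 2.5)
= 100 / 18.1
= 5.52 min^-1

5.52 min^-1


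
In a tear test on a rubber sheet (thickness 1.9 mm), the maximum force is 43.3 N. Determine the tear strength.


Tear strength = force / thickness
= 43.3 / 1.9
= 22.79 N/mm

22.79 N/mm


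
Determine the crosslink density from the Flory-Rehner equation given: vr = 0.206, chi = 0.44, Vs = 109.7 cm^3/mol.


ln(1 - vr) = ln(1 - 0.206) = -0.2307
Numerator = -((-0.2307) + 0.206 + 0.44 * 0.206^2) = 0.0060
Denominator = 109.7 * (0.206^(1/3) - 0.206/2) = 53.4891
nu = 0.0060 / 53.4891 = 1.1217e-04 mol/cm^3

1.1217e-04 mol/cm^3


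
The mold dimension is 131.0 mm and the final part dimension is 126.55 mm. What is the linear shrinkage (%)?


Shrinkage = (mold - part) / mold * 100
= (131.0 - 126.55) / 131.0 * 100
= 4.45 / 131.0 * 100
= 3.4%

3.4%


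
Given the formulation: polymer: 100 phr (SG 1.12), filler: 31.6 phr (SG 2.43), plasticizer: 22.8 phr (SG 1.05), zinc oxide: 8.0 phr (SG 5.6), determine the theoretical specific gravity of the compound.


Sum of weights = 162.4
Volume contributions:
  polymer: 100/1.12 = 89.2857
  filler: 31.6/2.43 = 13.0041
  plasticizer: 22.8/1.05 = 21.7143
  zinc oxide: 8.0/5.6 = 1.4286
Sum of volumes = 125.4327
SG = 162.4 / 125.4327 = 1.295

SG = 1.295


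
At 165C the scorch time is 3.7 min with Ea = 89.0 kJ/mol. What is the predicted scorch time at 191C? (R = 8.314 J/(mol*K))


Convert temperatures: T1 = 165 + 273.15 = 438.15 K, T2 = 191 + 273.15 = 464.15 K
ts2_new = 3.7 * exp(89000 / 8.314 * (1/464.15 - 1/438.15))
1/T2 - 1/T1 = -1.2785e-04
ts2_new = 0.94 min

0.94 min


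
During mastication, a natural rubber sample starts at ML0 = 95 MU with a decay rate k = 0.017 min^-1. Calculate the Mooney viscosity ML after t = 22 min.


ML = ML0 * exp(-k * t)
ML = 95 * exp(-0.017 * 22)
ML = 95 * 0.6880
ML = 65.36 MU

65.36 MU


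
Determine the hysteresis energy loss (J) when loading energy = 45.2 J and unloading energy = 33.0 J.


Hysteresis loss = loading - unloading
= 45.2 - 33.0
= 12.2 J

12.2 J


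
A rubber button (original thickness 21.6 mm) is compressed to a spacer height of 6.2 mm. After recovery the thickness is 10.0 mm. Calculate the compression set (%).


CS = (t0 - recovered) / (t0 - ts) * 100
= (21.6 - 10.0) / (21.6 - 6.2) * 100
= 11.6 / 15.4 * 100
= 75.3%

75.3%


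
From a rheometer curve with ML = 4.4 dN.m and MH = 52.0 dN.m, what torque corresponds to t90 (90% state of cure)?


M90 = ML + 0.9 * (MH - ML)
M90 = 4.4 + 0.9 * (52.0 - 4.4)
M90 = 4.4 + 0.9 * 47.6
M90 = 47.24 dN.m

47.24 dN.m


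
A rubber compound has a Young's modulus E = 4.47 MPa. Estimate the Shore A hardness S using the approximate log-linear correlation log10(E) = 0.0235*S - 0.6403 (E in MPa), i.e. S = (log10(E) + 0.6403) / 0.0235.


log10(E) = 0.0235*S - 0.6403  =>  S = (log10(E) + 0.6403) / 0.0235
log10(4.47) = 0.650308
S = (0.650308 + 0.6403) / 0.0235 = 1.290608 / 0.0235
S = 54.9

Shore A = 54.9


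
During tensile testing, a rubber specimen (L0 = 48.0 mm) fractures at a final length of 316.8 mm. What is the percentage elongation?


Elongation = (Lf - L0) / L0 * 100
= (316.8 - 48.0) / 48.0 * 100
= 268.8 / 48.0 * 100
= 560.0%

560.0%


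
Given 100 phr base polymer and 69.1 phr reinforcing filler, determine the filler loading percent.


Filler % = filler / (rubber + filler) * 100
= 69.1 / (100 + 69.1) * 100
= 69.1 / 169.1 * 100
= 40.86%

40.86%


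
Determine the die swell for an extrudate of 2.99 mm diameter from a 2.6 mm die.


Die swell ratio = D_extrudate / D_die
= 2.99 / 2.6
= 1.15

Die swell = 1.15


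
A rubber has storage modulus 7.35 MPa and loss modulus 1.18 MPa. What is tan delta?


tan delta = E'' / E'
= 1.18 / 7.35
= 0.1605

tan delta = 0.1605


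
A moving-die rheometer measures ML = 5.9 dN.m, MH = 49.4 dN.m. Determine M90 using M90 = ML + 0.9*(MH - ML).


M90 = ML + 0.9 * (MH - ML)
M90 = 5.9 + 0.9 * (49.4 - 5.9)
M90 = 5.9 + 0.9 * 43.5
M90 = 45.05 dN.m

45.05 dN.m


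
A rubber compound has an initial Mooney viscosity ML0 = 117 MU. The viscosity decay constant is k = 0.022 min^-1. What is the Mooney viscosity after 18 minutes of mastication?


ML = ML0 * exp(-k * t)
ML = 117 * exp(-0.022 * 18)
ML = 117 * 0.6730
ML = 78.74 MU

78.74 MU


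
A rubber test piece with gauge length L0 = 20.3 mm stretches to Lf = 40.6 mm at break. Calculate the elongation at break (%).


Elongation = (Lf - L0) / L0 * 100
= (40.6 - 20.3) / 20.3 * 100
= 20.3 / 20.3 * 100
= 100.0%

100.0%


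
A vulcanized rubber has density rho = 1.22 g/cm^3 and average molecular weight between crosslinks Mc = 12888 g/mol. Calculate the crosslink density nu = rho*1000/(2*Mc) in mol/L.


nu = rho * 1000 / (2 * Mc)
nu = 1.22 * 1000 / (2 * 12888)
nu = 1220.0 / 25776
nu = 0.0473 mol/L

0.0473 mol/L


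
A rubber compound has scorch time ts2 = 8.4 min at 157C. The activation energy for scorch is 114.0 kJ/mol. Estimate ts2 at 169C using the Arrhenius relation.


Convert temperatures: T1 = 157 + 273.15 = 430.15 K, T2 = 169 + 273.15 = 442.15 K
ts2_new = 8.4 * exp(114000 / 8.314 * (1/442.15 - 1/430.15))
1/T2 - 1/T1 = -6.3095e-05
ts2_new = 3.54 min

3.54 min


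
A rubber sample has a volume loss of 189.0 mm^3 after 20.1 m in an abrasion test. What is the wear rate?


Rate = volume_loss / distance
= 189.0 / 20.1
= 9.403 mm^3/m

9.403 mm^3/m


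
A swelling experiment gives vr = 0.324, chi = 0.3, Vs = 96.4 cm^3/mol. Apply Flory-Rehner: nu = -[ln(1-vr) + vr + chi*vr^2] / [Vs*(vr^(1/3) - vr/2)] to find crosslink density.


ln(1 - vr) = ln(1 - 0.324) = -0.3916
Numerator = -((-0.3916) + 0.324 + 0.3 * 0.324^2) = 0.0361
Denominator = 96.4 * (0.324^(1/3) - 0.324/2) = 50.5935
nu = 0.0361 / 50.5935 = 7.1293e-04 mol/cm^3

7.1293e-04 mol/cm^3


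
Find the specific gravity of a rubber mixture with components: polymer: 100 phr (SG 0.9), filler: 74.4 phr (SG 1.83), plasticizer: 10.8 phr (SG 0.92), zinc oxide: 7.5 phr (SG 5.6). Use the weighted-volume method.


Sum of weights = 192.7
Volume contributions:
  polymer: 100/0.9 = 111.1111
  filler: 74.4/1.83 = 40.6557
  plasticizer: 10.8/0.92 = 11.7391
  zinc oxide: 7.5/5.6 = 1.3393
Sum of volumes = 164.8453
SG = 192.7 / 164.8453 = 1.169

SG = 1.169


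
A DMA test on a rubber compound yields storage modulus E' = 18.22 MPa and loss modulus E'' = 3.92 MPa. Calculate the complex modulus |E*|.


|E*| = sqrt(E'^2 + E''^2)
= sqrt(18.22^2 + 3.92^2)
= sqrt(331.9684 + 15.3664)
= 18.637 MPa

18.637 MPa


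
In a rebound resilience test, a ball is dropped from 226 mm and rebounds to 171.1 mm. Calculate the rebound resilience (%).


Resilience = h_rebound / h_drop * 100
= 171.1 / 226 * 100
= 75.7%

75.7%


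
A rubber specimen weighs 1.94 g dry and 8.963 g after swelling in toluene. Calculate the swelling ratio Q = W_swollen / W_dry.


Q = W_swollen / W_dry
Q = 8.963 / 1.94
Q = 4.62

Q = 4.62


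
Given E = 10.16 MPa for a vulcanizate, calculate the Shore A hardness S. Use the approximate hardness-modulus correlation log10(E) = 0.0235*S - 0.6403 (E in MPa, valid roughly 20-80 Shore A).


log10(E) = 0.0235*S - 0.6403  =>  S = (log10(E) + 0.6403) / 0.0235
log10(10.16) = 1.006894
S = (1.006894 + 0.6403) / 0.0235 = 1.647194 / 0.0235
S = 70.1

Shore A = 70.1


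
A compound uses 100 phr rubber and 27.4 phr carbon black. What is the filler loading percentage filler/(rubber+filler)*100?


Filler % = filler / (rubber + filler) * 100
= 27.4 / (100 + 27.4) * 100
= 27.4 / 127.4 * 100
= 21.51%

21.51%


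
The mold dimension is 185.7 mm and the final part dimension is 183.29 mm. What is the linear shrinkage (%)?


Shrinkage = (mold - part) / mold * 100
= (185.7 - 183.29) / 185.7 * 100
= 2.41 / 185.7 * 100
= 1.3%

1.3%


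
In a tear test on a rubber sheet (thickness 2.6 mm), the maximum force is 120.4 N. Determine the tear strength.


Tear strength = force / thickness
= 120.4 / 2.6
= 46.31 N/mm

46.31 N/mm


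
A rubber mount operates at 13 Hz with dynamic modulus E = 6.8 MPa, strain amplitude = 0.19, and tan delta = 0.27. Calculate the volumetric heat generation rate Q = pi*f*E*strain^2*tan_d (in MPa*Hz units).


Q = pi * f * E * strain^2 * tan_d
= pi * 13 * 6.8 * 0.19^2 * 0.27
= pi * 13 * 6.8 * 0.0361 * 0.27
= 2.7069

Q = 2.7069


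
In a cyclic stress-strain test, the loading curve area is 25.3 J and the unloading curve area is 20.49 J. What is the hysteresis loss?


Hysteresis loss = loading - unloading
= 25.3 - 20.49
= 4.81 J

4.81 J


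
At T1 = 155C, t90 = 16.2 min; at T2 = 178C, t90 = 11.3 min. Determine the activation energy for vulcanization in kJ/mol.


T1 = 428.15 K, T2 = 451.15 K
1/T1 - 1/T2 = 1.1907e-04
ln(t1/t2) = ln(16.2/11.3) = 0.3602
Ea = 8.314 * 0.3602 / 1.1907e-04 = 25150.8734 J/mol
Ea = 25.15 kJ/mol

25.15 kJ/mol


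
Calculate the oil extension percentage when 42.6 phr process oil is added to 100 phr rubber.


Oil % = oil / (100 + oil) * 100
= 42.6 / (100 + 42.6) * 100
= 42.6 / 142.6 * 100
= 29.87%

29.87%


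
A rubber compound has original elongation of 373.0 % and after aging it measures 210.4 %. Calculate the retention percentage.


Retention = aged / original * 100
= 210.4 / 373.0 * 100
= 56.4%

56.4%


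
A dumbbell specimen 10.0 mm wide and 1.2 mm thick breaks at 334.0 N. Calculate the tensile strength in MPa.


Area = width * thickness = 10.0 * 1.2 = 12.0 mm^2
TS = force / area = 334.0 / 12.0 = 27.83 MPa

27.83 MPa


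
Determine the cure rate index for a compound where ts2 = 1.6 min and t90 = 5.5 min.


CRI = 100 / (t90 - ts2)
= 100 / (5.5 - 1.6)
= 100 / 3.9
= 25.64 min^-1

25.64 min^-1


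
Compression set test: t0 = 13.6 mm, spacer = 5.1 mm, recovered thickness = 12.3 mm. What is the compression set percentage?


CS = (t0 - recovered) / (t0 - ts) * 100
= (13.6 - 12.3) / (13.6 - 5.1) * 100
= 1.3 / 8.5 * 100
= 15.3%

15.3%


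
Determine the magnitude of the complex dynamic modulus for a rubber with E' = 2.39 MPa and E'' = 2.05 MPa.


|E*| = sqrt(E'^2 + E''^2)
= sqrt(2.39^2 + 2.05^2)
= sqrt(5.7121 + 4.2025)
= 3.149 MPa

3.149 MPa


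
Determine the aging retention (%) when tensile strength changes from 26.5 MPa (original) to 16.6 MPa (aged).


Retention = aged / original * 100
= 16.6 / 26.5 * 100
= 62.6%

62.6%


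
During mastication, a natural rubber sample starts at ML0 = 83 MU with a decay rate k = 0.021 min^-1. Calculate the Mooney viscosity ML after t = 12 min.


ML = ML0 * exp(-k * t)
ML = 83 * exp(-0.021 * 12)
ML = 83 * 0.7772
ML = 64.51 MU

64.51 MU


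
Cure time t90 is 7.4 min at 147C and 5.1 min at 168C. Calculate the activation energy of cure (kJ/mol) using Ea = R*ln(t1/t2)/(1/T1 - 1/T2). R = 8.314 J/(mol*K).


T1 = 420.15 K, T2 = 441.15 K
1/T1 - 1/T2 = 1.1330e-04
ln(t1/t2) = ln(7.4/5.1) = 0.3722
Ea = 8.314 * 0.3722 / 1.1330e-04 = 27315.1624 J/mol
Ea = 27.32 kJ/mol

27.32 kJ/mol


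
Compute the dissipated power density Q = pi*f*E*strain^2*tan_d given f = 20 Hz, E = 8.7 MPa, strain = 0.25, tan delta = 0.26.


Q = pi * f * E * strain^2 * tan_d
= pi * 20 * 8.7 * 0.25^2 * 0.26
= pi * 20 * 8.7 * 0.0625 * 0.26
= 8.8829

Q = 8.8829


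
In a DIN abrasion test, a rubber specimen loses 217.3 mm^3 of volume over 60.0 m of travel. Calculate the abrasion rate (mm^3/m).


Rate = volume_loss / distance
= 217.3 / 60.0
= 3.622 mm^3/m

3.622 mm^3/m


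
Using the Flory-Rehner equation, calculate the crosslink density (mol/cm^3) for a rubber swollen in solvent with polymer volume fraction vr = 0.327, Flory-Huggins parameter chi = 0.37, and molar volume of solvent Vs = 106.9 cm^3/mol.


ln(1 - vr) = ln(1 - 0.327) = -0.3960
Numerator = -((-0.3960) + 0.327 + 0.37 * 0.327^2) = 0.0294
Denominator = 106.9 * (0.327^(1/3) - 0.327/2) = 56.1697
nu = 0.0294 / 56.1697 = 5.2424e-04 mol/cm^3

5.2424e-04 mol/cm^3


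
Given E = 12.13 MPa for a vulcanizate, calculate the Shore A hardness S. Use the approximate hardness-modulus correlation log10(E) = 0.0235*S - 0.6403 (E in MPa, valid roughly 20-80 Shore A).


log10(E) = 0.0235*S - 0.6403  =>  S = (log10(E) + 0.6403) / 0.0235
log10(12.13) = 1.083861
S = (1.083861 + 0.6403) / 0.0235 = 1.724161 / 0.0235
S = 73.4

Shore A = 73.4


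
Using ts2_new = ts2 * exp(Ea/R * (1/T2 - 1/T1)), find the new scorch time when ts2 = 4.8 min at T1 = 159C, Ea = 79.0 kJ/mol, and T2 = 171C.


Convert temperatures: T1 = 159 + 273.15 = 432.15 K, T2 = 171 + 273.15 = 444.15 K
ts2_new = 4.8 * exp(79000 / 8.314 * (1/444.15 - 1/432.15))
1/T2 - 1/T1 = -6.2520e-05
ts2_new = 2.65 min

2.65 min


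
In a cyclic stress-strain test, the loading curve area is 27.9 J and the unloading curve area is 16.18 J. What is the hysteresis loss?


Hysteresis loss = loading - unloading
= 27.9 - 16.18
= 11.72 J

11.72 J


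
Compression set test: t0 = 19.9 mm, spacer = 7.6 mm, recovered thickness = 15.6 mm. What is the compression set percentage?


CS = (t0 - recovered) / (t0 - ts) * 100
= (19.9 - 15.6) / (19.9 - 7.6) * 100
= 4.3 / 12.3 * 100
= 35.0%

35.0%


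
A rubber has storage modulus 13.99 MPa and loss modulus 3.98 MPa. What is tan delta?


tan delta = E'' / E'
= 3.98 / 13.99
= 0.2845

tan delta = 0.2845


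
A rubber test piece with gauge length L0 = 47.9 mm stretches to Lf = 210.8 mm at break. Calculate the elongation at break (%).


Elongation = (Lf - L0) / L0 * 100
= (210.8 - 47.9) / 47.9 * 100
= 162.9 / 47.9 * 100
= 340.1%

340.1%


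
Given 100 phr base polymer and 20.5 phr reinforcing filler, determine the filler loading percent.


Filler % = filler / (rubber + filler) * 100
= 20.5 / (100 + 20.5) * 100
= 20.5 / 120.5 * 100
= 17.01%

17.01%


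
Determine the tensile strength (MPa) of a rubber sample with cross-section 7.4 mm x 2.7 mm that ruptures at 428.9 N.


Area = width * thickness = 7.4 * 2.7 = 19.98 mm^2
TS = force / area = 428.9 / 19.98 = 21.47 MPa

21.47 MPa


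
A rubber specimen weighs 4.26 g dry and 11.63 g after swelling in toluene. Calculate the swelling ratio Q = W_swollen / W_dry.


Q = W_swollen / W_dry
Q = 11.63 / 4.26
Q = 2.73

Q = 2.73


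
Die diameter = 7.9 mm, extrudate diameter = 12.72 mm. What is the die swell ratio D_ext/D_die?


Die swell ratio = D_extrudate / D_die
= 12.72 / 7.9
= 1.61

Die swell = 1.61


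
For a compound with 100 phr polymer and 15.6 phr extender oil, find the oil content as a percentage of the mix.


Oil % = oil / (100 + oil) * 100
= 15.6 / (100 + 15.6) * 100
= 15.6 / 115.6 * 100
= 13.49%

13.49%


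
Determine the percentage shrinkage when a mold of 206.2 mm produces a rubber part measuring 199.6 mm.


Shrinkage = (mold - part) / mold * 100
= (206.2 - 199.6) / 206.2 * 100
= 6.6 / 206.2 * 100
= 3.2%

3.2%


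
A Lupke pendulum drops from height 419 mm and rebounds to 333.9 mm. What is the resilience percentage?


Resilience = h_rebound / h_drop * 100
= 333.9 / 419 * 100
= 79.7%

79.7%


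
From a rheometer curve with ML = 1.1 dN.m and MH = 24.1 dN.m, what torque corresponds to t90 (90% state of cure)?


M90 = ML + 0.9 * (MH - ML)
M90 = 1.1 + 0.9 * (24.1 - 1.1)
M90 = 1.1 + 0.9 * 23.0
M90 = 21.8 dN.m

21.8 dN.m


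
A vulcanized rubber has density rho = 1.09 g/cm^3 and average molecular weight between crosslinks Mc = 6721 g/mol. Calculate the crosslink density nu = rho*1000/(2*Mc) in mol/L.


nu = rho * 1000 / (2 * Mc)
nu = 1.09 * 1000 / (2 * 6721)
nu = 1090.0 / 13442
nu = 0.0811 mol/L

0.0811 mol/L


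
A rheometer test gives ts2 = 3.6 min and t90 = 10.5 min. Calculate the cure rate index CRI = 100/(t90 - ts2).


CRI = 100 / (t90 - ts2)
= 100 / (10.5 - 3.6)
= 100 / 6.9
= 14.49 min^-1

14.49 min^-1


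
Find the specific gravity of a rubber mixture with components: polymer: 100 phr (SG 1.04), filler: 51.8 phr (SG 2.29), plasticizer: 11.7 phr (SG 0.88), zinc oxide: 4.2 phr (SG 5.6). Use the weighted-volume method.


Sum of weights = 167.7
Volume contributions:
  polymer: 100/1.04 = 96.1538
  filler: 51.8/2.29 = 22.6201
  plasticizer: 11.7/0.88 = 13.2955
  zinc oxide: 4.2/5.6 = 0.7500
Sum of volumes = 132.8194
SG = 167.7 / 132.8194 = 1.263

SG = 1.263


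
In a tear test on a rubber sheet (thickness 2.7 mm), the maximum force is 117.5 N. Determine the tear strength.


Tear strength = force / thickness
= 117.5 / 2.7
= 43.52 N/mm

43.52 N/mm


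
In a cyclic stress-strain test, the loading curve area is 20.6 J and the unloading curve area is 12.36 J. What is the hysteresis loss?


Hysteresis loss = loading - unloading
= 20.6 - 12.36
= 8.24 J

8.24 J


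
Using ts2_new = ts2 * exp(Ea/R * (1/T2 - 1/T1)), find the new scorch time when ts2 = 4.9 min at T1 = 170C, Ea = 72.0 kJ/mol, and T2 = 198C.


Convert temperatures: T1 = 170 + 273.15 = 443.15 K, T2 = 198 + 273.15 = 471.15 K
ts2_new = 4.9 * exp(72000 / 8.314 * (1/471.15 - 1/443.15))
1/T2 - 1/T1 = -1.3411e-04
ts2_new = 1.53 min

1.53 min


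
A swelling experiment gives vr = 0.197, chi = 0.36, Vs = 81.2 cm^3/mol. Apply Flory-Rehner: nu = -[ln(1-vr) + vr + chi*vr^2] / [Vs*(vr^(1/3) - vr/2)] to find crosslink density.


ln(1 - vr) = ln(1 - 0.197) = -0.2194
Numerator = -((-0.2194) + 0.197 + 0.36 * 0.197^2) = 0.0084
Denominator = 81.2 * (0.197^(1/3) - 0.197/2) = 39.2492
nu = 0.0084 / 39.2492 = 2.1476e-04 mol/cm^3

2.1476e-04 mol/cm^3


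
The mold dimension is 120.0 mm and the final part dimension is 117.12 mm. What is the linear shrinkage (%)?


Shrinkage = (mold - part) / mold * 100
= (120.0 - 117.12) / 120.0 * 100
= 2.88 / 120.0 * 100
= 2.4%

2.4%


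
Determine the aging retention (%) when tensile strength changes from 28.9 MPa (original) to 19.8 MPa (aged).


Retention = aged / original * 100
= 19.8 / 28.9 * 100
= 68.5%

68.5%


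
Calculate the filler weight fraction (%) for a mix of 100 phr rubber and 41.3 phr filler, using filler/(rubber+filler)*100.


Filler % = filler / (rubber + filler) * 100
= 41.3 / (100 + 41.3) * 100
= 41.3 / 141.3 * 100
= 29.23%

29.23%


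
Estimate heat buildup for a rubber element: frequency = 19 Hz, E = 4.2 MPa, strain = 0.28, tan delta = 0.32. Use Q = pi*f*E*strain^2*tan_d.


Q = pi * f * E * strain^2 * tan_d
= pi * 19 * 4.2 * 0.28^2 * 0.32
= pi * 19 * 4.2 * 0.0784 * 0.32
= 6.2895

Q = 6.2895


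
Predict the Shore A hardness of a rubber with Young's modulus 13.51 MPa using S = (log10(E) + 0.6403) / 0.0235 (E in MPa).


log10(E) = 0.0235*S - 0.6403  =>  S = (log10(E) + 0.6403) / 0.0235
log10(13.51) = 1.130655
S = (1.130655 + 0.6403) / 0.0235 = 1.770955 / 0.0235
S = 75.4

Shore A = 75.4


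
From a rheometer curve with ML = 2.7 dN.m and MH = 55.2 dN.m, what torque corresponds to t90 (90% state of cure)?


M90 = ML + 0.9 * (MH - ML)
M90 = 2.7 + 0.9 * (55.2 - 2.7)
M90 = 2.7 + 0.9 * 52.5
M90 = 49.95 dN.m

49.95 dN.m


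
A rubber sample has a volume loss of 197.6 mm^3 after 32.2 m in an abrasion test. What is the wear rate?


Rate = volume_loss / distance
= 197.6 / 32.2
= 6.137 mm^3/m

6.137 mm^3/m


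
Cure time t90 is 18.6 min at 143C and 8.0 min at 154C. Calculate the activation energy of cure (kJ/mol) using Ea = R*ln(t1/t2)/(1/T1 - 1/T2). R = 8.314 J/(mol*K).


T1 = 416.15 K, T2 = 427.15 K
1/T1 - 1/T2 = 6.1882e-05
ln(t1/t2) = ln(18.6/8.0) = 0.8437
Ea = 8.314 * 0.8437 / 6.1882e-05 = 113356.3905 J/mol
Ea = 113.36 kJ/mol

113.36 kJ/mol


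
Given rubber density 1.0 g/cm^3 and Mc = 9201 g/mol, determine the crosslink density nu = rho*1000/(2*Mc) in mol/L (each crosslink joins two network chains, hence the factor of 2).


nu = rho * 1000 / (2 * Mc)
nu = 1.0 * 1000 / (2 * 9201)
nu = 1000.0 / 18402
nu = 0.0543 mol/L

0.0543 mol/L
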